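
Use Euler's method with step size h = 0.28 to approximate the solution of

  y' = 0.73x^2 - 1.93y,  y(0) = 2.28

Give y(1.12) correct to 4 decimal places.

0.2788

Euler: y_{n+1} = y_n + h·f(x_n, y_n).
x=0.000000, y=2.280000: f=-4.400400 → y ← 2.280000 + 0.28·(-4.400400) = 1.047888
x=0.280000, y=1.047888: f=-1.965192 → y ← 1.047888 + 0.28·(-1.965192) = 0.497634
x=0.560000, y=0.497634: f=-0.731506 → y ← 0.497634 + 0.28·(-0.731506) = 0.292813
x=0.840000, y=0.292813: f=-0.050040 → y ← 0.292813 + 0.28·(-0.050040) = 0.278801
y(1.12) ≈ 0.2788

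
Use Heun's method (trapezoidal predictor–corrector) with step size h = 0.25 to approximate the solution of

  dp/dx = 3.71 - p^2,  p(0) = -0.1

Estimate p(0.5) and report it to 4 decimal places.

Heun: k1 = f(x_n, p_n); k2 = f(x_n + h, p_n + h·k1); p_{n+1} = p_n + (h/2)·(k1 + k2).
x=0.000000, p=-0.100000:
  k1 = f(0.000000, -0.100000) = 3.700000
  k2 = f(0.250000, 0.825000) = 3.029375
  p ← -0.100000 + (0.25/2)·(3.700000 + 3.029375) = 0.741172
x=0.250000, p=0.741172:
  k1 = f(0.250000, 0.741172) = 3.160664
  k2 = f(0.500000, 1.531338) = 1.365004
  p ← 0.741172 + (0.25/2)·(3.160664 + 1.365004) = 1.306880
p(0.5) ≈ 1.3069

1.3069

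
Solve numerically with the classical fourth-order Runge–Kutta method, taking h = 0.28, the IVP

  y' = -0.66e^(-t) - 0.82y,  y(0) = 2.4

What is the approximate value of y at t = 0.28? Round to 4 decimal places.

1.7644

RK4: k1 = f(t_n, y_n); k2 = f(t_n + h/2, y_n + (h/2)·k1); k3 = f(t_n + h/2, y_n + (h/2)·k2); k4 = f(t_n + h, y_n + h·k3); y_{n+1} = y_n + (h/6)·(k1 + 2k2 + 2k3 + k4).
t=0.000000, y=2.400000:
  k1 = f(0.000000, 2.400000) = -2.628000
  k2 = f(0.140000, 2.032080) = -2.240082
  k3 = f(0.140000, 2.086389) = -2.284615
  k4 = f(0.280000, 1.760308) = -1.942270
  y ← 2.400000 + (0.28/6)·(k1 + 2k2 + 2k3 + k4) = 1.764416
y(0.28) ≈ 1.7644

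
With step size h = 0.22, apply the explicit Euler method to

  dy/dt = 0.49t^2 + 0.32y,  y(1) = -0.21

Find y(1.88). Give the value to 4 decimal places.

0.5767

Euler: y_{n+1} = y_n + h·f(t_n, y_n).
t=1.000000, y=-0.210000: f=0.422800 → y ← -0.210000 + 0.22·0.422800 = -0.116984
t=1.220000, y=-0.116984: f=0.691881 → y ← -0.116984 + 0.22·0.691881 = 0.035230
t=1.440000, y=0.035230: f=1.027338 → y ← 0.035230 + 0.22·1.027338 = 0.261244
t=1.660000, y=0.261244: f=1.433842 → y ← 0.261244 + 0.22·1.433842 = 0.576689
y(1.88) ≈ 0.5767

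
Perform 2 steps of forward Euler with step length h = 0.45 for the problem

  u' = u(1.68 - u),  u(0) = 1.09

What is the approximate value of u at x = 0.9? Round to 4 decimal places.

1.5660

Euler: u_{n+1} = u_n + h·f(x_n, u_n).
x=0.000000, u=1.090000: f=0.643100 → u ← 1.090000 + 0.45·0.643100 = 1.379395
x=0.450000, u=1.379395: f=0.414653 → u ← 1.379395 + 0.45·0.414653 = 1.565989
u(0.9) ≈ 1.5660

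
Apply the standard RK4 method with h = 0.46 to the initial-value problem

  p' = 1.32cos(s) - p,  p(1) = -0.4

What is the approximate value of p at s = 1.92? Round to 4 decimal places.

-0.1289

RK4: k1 = f(s_n, p_n); k2 = f(s_n + h/2, p_n + (h/2)·k1); k3 = f(s_n + h/2, p_n + (h/2)·k2); k4 = f(s_n + h, p_n + h·k3); p_{n+1} = p_n + (h/6)·(k1 + 2k2 + 2k3 + k4).
s=1.000000, p=-0.400000:
  k1 = f(1.000000, -0.400000) = 1.113199
  k2 = f(1.230000, -0.143964) = 0.585158
  k3 = f(1.230000, -0.265414) = 0.706607
  k4 = f(1.460000, -0.074961) = 0.220913
  p ← -0.400000 + (0.46/6)·(k1 + 2k2 + 2k3 + k4) = -0.099647
s=1.460000, p=-0.099647:
  k1 = f(1.460000, -0.099647) = 0.245600
  k2 = f(1.690000, -0.043160) = -0.113817
  k3 = f(1.690000, -0.125825) = -0.031151
  k4 = f(1.920000, -0.113977) = -0.337661
  p ← -0.099647 + (0.46/6)·(k1 + 2k2 + 2k3 + k4) = -0.128934
p(1.92) ≈ -0.1289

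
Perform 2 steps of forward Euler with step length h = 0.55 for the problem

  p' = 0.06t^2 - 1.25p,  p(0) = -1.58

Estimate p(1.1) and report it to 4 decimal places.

Euler: p_{n+1} = p_n + h·f(t_n, p_n).
t=0.000000, p=-1.580000: f=1.975000 → p ← -1.580000 + 0.55·1.975000 = -0.493750
t=0.550000, p=-0.493750: f=0.635337 → p ← -0.493750 + 0.55·0.635337 = -0.144314
p(1.1) ≈ -0.1443

-0.1443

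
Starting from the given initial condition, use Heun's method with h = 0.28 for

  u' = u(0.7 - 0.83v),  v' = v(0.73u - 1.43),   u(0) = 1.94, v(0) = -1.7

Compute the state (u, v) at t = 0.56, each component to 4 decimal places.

6.6594, -3.0896

Heun on (u,v): k1 = f(t_n, state_n); k2 = f(t_n + h, state_n + h·k1); state_{n+1} = state_n + (h/2)·(k1 + k2).
0.000000: (1.940000, -1.700000)
  k1 = (4.095340, 0.023460)
  predictor → (3.086695, -1.693431)
  k2 = (6.499185, -1.394181)
  → (3.423233, -1.891901)
0.280000: (3.423233, -1.891901)
  k1 = (7.771691, -2.022367)
  predictor → (5.599307, -2.458164)
  k2 = (15.343645, -6.532555)
  → (6.659381, -3.089590)
(u(0.56), v(0.56)) ≈ (6.6594, -3.0896)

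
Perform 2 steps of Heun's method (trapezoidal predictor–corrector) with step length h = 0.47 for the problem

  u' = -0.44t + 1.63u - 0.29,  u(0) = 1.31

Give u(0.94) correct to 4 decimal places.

Heun: k1 = f(t_n, u_n); k2 = f(t_n + h, u_n + h·k1); u_{n+1} = u_n + (h/2)·(k1 + k2).
t=0.000000, u=1.310000:
  k1 = f(0.000000, 1.310000) = 1.845300
  k2 = f(0.470000, 2.177291) = 3.052184
  u ← 1.310000 + (0.47/2)·(1.845300 + 3.052184) = 2.460909
t=0.470000, u=2.460909:
  k1 = f(0.470000, 2.460909) = 3.514481
  k2 = f(0.940000, 4.112715) = 6.000126
  u ← 2.460909 + (0.47/2)·(3.514481 + 6.000126) = 4.696841
u(0.94) ≈ 4.6968

4.6968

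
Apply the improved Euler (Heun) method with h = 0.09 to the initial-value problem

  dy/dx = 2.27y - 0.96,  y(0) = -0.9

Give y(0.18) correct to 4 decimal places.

-1.5628

Heun: k1 = f(x_n, y_n); k2 = f(x_n + h, y_n + h·k1); y_{n+1} = y_n + (h/2)·(k1 + k2).
x=0.000000, y=-0.900000:
  k1 = f(0.000000, -0.900000) = -3.003000
  k2 = f(0.090000, -1.170270) = -3.616513
  y ← -0.900000 + (0.09/2)·(-3.003000 + (-3.616513)) = -1.197878
x=0.090000, y=-1.197878:
  k1 = f(0.090000, -1.197878) = -3.679183
  k2 = f(0.180000, -1.529005) = -4.430840
  y ← -1.197878 + (0.09/2)·(-3.679183 + (-4.430840)) = -1.562829
y(0.18) ≈ -1.5628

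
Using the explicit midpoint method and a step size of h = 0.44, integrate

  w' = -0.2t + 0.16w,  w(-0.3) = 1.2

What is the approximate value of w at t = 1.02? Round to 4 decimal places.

1.3845

Midpoint: k1 = f(t_n, w_n); k2 = f(t_n + h/2, w_n + (h/2)·k1); w_{n+1} = w_n + h·k2.
t=-0.300000, w=1.200000:
  k1 = f(-0.300000, 1.200000) = 0.252000
  k2 = f(-0.080000, 1.255440) = 0.216870
  w ← 1.200000 + 0.44·0.216870 = 1.295423
t=0.140000, w=1.295423:
  k1 = f(0.140000, 1.295423) = 0.179268
  k2 = f(0.360000, 1.334862) = 0.141578
  w ← 1.295423 + 0.44·0.141578 = 1.357717
t=0.580000, w=1.357717:
  k1 = f(0.580000, 1.357717) = 0.101235
  k2 = f(0.800000, 1.379989) = 0.060798
  w ← 1.357717 + 0.44·0.060798 = 1.384468
w(1.02) ≈ 1.3845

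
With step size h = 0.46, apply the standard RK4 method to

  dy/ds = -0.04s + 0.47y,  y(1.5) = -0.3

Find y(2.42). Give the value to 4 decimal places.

RK4: k1 = f(s_n, y_n); k2 = f(s_n + h/2, y_n + (h/2)·k1); k3 = f(s_n + h/2, y_n + (h/2)·k2); k4 = f(s_n + h, y_n + h·k3); y_{n+1} = y_n + (h/6)·(k1 + 2k2 + 2k3 + k4).
s=1.500000, y=-0.300000:
  k1 = f(1.500000, -0.300000) = -0.201000
  k2 = f(1.730000, -0.346230) = -0.231928
  k3 = f(1.730000, -0.353343) = -0.235271
  k4 = f(1.960000, -0.408225) = -0.270266
  y ← -0.300000 + (0.46/6)·(k1 + 2k2 + 2k3 + k4) = -0.407768
s=1.960000, y=-0.407768:
  k1 = f(1.960000, -0.407768) = -0.270051
  k2 = f(2.190000, -0.469879) = -0.308443
  k3 = f(2.190000, -0.478710) = -0.312594
  k4 = f(2.420000, -0.551561) = -0.356034
  y ← -0.407768 + (0.46/6)·(k1 + 2k2 + 2k3 + k4) = -0.550993
y(2.42) ≈ -0.5510

-0.5510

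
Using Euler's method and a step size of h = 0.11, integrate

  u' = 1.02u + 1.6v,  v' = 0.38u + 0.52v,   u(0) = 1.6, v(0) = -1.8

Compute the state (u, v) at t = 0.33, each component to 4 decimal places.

1.1191, -1.9330

Euler on (u,v): u_{n+1} = u_n + h·u', v_{n+1} = v_n + h·v'.
0.000000: (1.600000, -1.800000); f=(-1.248000, -0.328000) → (1.462720, -1.836080)
0.110000: (1.462720, -1.836080); f=(-1.445754, -0.398928) → (1.303687, -1.879962)
0.220000: (1.303687, -1.879962); f=(-1.678178, -0.482179) → (1.119087, -1.933002)
(u(0.33), v(0.33)) ≈ (1.1191, -1.9330)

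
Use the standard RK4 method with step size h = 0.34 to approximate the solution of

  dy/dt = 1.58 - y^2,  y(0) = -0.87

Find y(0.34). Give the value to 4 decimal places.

RK4: k1 = f(t_n, y_n); k2 = f(t_n + h/2, y_n + (h/2)·k1); k3 = f(t_n + h/2, y_n + (h/2)·k2); k4 = f(t_n + h, y_n + h·k3); y_{n+1} = y_n + (h/6)·(k1 + 2k2 + 2k3 + k4).
t=0.000000, y=-0.870000:
  k1 = f(0.000000, -0.870000) = 0.823100
  k2 = f(0.170000, -0.730073) = 1.046993
  k3 = f(0.170000, -0.692011) = 1.101121
  k4 = f(0.340000, -0.495619) = 1.334362
  y ← -0.870000 + (0.34/6)·(k1 + 2k2 + 2k3 + k4) = -0.504291
y(0.34) ≈ -0.5043

-0.5043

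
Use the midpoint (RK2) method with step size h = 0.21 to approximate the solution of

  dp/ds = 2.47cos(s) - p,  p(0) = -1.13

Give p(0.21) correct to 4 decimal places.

Midpoint: k1 = f(s_n, p_n); k2 = f(s_n + h/2, p_n + (h/2)·k1); p_{n+1} = p_n + h·k2.
s=0.000000, p=-1.130000:
  k1 = f(0.000000, -1.130000) = 3.600000
  k2 = f(0.105000, -0.752000) = 3.208397
  p ← -1.130000 + 0.21·3.208397 = -0.456237
p(0.21) ≈ -0.4562

-0.4562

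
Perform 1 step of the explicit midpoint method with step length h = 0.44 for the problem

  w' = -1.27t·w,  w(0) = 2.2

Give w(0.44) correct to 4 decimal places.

Midpoint: k1 = f(t_n, w_n); k2 = f(t_n + h/2, w_n + (h/2)·k1); w_{n+1} = w_n + h·k2.
t=0.000000, w=2.200000:
  k1 = f(0.000000, 2.200000) = 0.000000
  k2 = f(0.220000, 2.200000) = -0.614680
  w ← 2.200000 + 0.44·(-0.614680) = 1.929541
w(0.44) ≈ 1.9295

1.9295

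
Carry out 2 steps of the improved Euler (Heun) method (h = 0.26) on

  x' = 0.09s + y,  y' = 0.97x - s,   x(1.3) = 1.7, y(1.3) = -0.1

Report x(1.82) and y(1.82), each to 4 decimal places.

Heun on (x,y): k1 = f(s_n, state_n); k2 = f(s_n + h, state_n + h·k1); state_{n+1} = state_n + (h/2)·(k1 + k2).
1.300000: (1.700000, -0.100000)
  k1 = (0.017000, 0.349000)
  predictor → (1.704420, -0.009260)
  k2 = (0.131140, 0.093287)
  → (1.719258, -0.042503)
1.560000: (1.719258, -0.042503)
  k1 = (0.097897, 0.107680)
  predictor → (1.744712, -0.014506)
  k2 = (0.149294, -0.127630)
  → (1.751393, -0.045096)
(x(1.82), y(1.82)) ≈ (1.7514, -0.0451)

1.7514, -0.0451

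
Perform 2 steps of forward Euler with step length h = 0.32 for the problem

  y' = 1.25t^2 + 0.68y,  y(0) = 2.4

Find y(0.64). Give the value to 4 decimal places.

3.5991

Euler: y_{n+1} = y_n + h·f(t_n, y_n).
t=0.000000, y=2.400000: f=1.632000 → y ← 2.400000 + 0.32·1.632000 = 2.922240
t=0.320000, y=2.922240: f=2.115123 → y ← 2.922240 + 0.32·2.115123 = 3.599079
y(0.64) ≈ 3.5991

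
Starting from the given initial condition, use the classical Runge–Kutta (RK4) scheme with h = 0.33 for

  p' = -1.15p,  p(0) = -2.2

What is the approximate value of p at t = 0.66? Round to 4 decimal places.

-1.0301

RK4: k1 = f(t_n, p_n); k2 = f(t_n + h/2, p_n + (h/2)·k1); k3 = f(t_n + h/2, p_n + (h/2)·k2); k4 = f(t_n + h, p_n + h·k3); p_{n+1} = p_n + (h/6)·(k1 + 2k2 + 2k3 + k4).
t=0.000000, p=-2.200000:
  k1 = f(0.000000, -2.200000) = 2.530000
  k2 = f(0.165000, -1.782550) = 2.049932
  k3 = f(0.165000, -1.861761) = 2.141025
  k4 = f(0.330000, -1.493462) = 1.717481
  p ← -2.200000 + (0.33/6)·(k1 + 2k2 + 2k3 + k4) = -1.505383
t=0.330000, p=-1.505383:
  k1 = f(0.330000, -1.505383) = 1.731191
  k2 = f(0.495000, -1.219737) = 1.402697
  k3 = f(0.495000, -1.273938) = 1.465029
  k4 = f(0.660000, -1.021924) = 1.175212
  p ← -1.505383 + (0.33/6)·(k1 + 2k2 + 2k3 + k4) = -1.030081
p(0.66) ≈ -1.0301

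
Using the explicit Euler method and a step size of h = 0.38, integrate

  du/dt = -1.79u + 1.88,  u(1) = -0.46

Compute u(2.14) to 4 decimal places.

Euler: u_{n+1} = u_n + h·f(t_n, u_n).
t=1.000000, u=-0.460000: f=2.703400 → u ← -0.460000 + 0.38·2.703400 = 0.567292
t=1.380000, u=0.567292: f=0.864547 → u ← 0.567292 + 0.38·0.864547 = 0.895820
t=1.760000, u=0.895820: f=0.276482 → u ← 0.895820 + 0.38·0.276482 = 1.000883
u(2.14) ≈ 1.0009

1.0009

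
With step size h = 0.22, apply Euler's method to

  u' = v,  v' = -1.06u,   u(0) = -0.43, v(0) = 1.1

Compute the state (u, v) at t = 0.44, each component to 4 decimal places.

Euler on (u,v): u_{n+1} = u_n + h·u', v_{n+1} = v_n + h·v'.
0.000000: (-0.430000, 1.100000); f=(1.100000, 0.455800) → (-0.188000, 1.200276)
0.220000: (-0.188000, 1.200276); f=(1.200276, 0.199280) → (0.076061, 1.244118)
(u(0.44), v(0.44)) ≈ (0.0761, 1.2441)

0.0761, 1.2441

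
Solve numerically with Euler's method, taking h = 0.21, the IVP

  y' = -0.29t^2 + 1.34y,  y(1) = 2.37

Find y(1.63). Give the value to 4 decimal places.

Euler: y_{n+1} = y_n + h·f(t_n, y_n).
t=1.000000, y=2.370000: f=2.885800 → y ← 2.370000 + 0.21·2.885800 = 2.976018
t=1.210000, y=2.976018: f=3.563275 → y ← 2.976018 + 0.21·3.563275 = 3.724306
t=1.420000, y=3.724306: f=4.405814 → y ← 3.724306 + 0.21·4.405814 = 4.649527
y(1.63) ≈ 4.6495

4.6495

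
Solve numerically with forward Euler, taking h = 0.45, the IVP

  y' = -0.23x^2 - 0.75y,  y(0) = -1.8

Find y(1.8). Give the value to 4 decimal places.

Euler: y_{n+1} = y_n + h·f(x_n, y_n).
x=0.000000, y=-1.800000: f=1.350000 → y ← -1.800000 + 0.45·1.350000 = -1.192500
x=0.450000, y=-1.192500: f=0.847800 → y ← -1.192500 + 0.45·0.847800 = -0.810990
x=0.900000, y=-0.810990: f=0.421942 → y ← -0.810990 + 0.45·0.421942 = -0.621116
x=1.350000, y=-0.621116: f=0.046662 → y ← -0.621116 + 0.45·0.046662 = -0.600118
y(1.8) ≈ -0.6001

-0.6001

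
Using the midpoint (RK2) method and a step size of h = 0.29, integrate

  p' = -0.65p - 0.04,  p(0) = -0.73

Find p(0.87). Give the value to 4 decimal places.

Midpoint: k1 = f(t_n, p_n); k2 = f(t_n + h/2, p_n + (h/2)·k1); p_{n+1} = p_n + h·k2.
t=0.000000, p=-0.730000:
  k1 = f(0.000000, -0.730000) = 0.434500
  k2 = f(0.145000, -0.666998) = 0.393548
  p ← -0.730000 + 0.29·0.393548 = -0.615871
t=0.290000, p=-0.615871:
  k1 = f(0.290000, -0.615871) = 0.360316
  k2 = f(0.435000, -0.563625) = 0.326356
  p ← -0.615871 + 0.29·0.326356 = -0.521228
t=0.580000, p=-0.521228:
  k1 = f(0.580000, -0.521228) = 0.298798
  k2 = f(0.725000, -0.477902) = 0.270636
  p ← -0.521228 + 0.29·0.270636 = -0.442743
p(0.87) ≈ -0.4427

-0.4427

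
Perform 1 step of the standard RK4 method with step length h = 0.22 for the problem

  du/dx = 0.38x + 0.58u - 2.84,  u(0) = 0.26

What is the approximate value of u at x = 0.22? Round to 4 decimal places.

RK4: k1 = f(x_n, u_n); k2 = f(x_n + h/2, u_n + (h/2)·k1); k3 = f(x_n + h/2, u_n + (h/2)·k2); k4 = f(x_n + h, u_n + h·k3); u_{n+1} = u_n + (h/6)·(k1 + 2k2 + 2k3 + k4).
x=0.000000, u=0.260000:
  k1 = f(0.000000, 0.260000) = -2.689200
  k2 = f(0.110000, -0.035812) = -2.818971
  k3 = f(0.110000, -0.050087) = -2.827250
  k4 = f(0.220000, -0.361995) = -2.966357
  u ← 0.260000 + (0.22/6)·(k1 + 2k2 + 2k3 + k4) = -0.361427
u(0.22) ≈ -0.3614

-0.3614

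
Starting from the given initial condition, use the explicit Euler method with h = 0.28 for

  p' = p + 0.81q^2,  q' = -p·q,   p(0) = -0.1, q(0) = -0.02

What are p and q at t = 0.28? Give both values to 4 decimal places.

Euler on (p,q): p_{n+1} = p_n + h·p', q_{n+1} = q_n + h·q'.
0.000000: (-0.100000, -0.020000); f=(-0.099676, -0.002000) → (-0.127909, -0.020560)
(p(0.28), q(0.28)) ≈ (-0.1279, -0.0206)

-0.1279, -0.0206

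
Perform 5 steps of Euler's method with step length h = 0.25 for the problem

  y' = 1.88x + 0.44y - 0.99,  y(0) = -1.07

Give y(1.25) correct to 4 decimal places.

Euler: y_{n+1} = y_n + h·f(x_n, y_n).
x=0.000000, y=-1.070000: f=-1.460800 → y ← -1.070000 + 0.25·(-1.460800) = -1.435200
x=0.250000, y=-1.435200: f=-1.151488 → y ← -1.435200 + 0.25·(-1.151488) = -1.723072
x=0.500000, y=-1.723072: f=-0.808152 → y ← -1.723072 + 0.25·(-0.808152) = -1.925110
x=0.750000, y=-1.925110: f=-0.427048 → y ← -1.925110 + 0.25·(-0.427048) = -2.031872
x=1.000000, y=-2.031872: f=-0.004024 → y ← -2.031872 + 0.25·(-0.004024) = -2.032878
y(1.25) ≈ -2.0329

-2.0329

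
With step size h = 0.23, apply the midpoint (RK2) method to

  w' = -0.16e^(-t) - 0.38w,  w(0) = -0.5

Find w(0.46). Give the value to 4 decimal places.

Midpoint: k1 = f(t_n, w_n); k2 = f(t_n + h/2, w_n + (h/2)·k1); w_{n+1} = w_n + h·k2.
t=0.000000, w=-0.500000:
  k1 = f(0.000000, -0.500000) = 0.030000
  k2 = f(0.115000, -0.496550) = 0.046070
  w ← -0.500000 + 0.23·0.046070 = -0.489404
t=0.230000, w=-0.489404:
  k1 = f(0.230000, -0.489404) = 0.058848
  k2 = f(0.345000, -0.482636) = 0.070087
  w ← -0.489404 + 0.23·0.070087 = -0.473284
w(0.46) ≈ -0.4733

-0.4733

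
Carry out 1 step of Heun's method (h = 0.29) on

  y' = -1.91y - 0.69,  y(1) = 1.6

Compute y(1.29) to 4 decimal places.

Heun: k1 = f(x_n, y_n); k2 = f(x_n + h, y_n + h·k1); y_{n+1} = y_n + (h/2)·(k1 + k2).
x=1.000000, y=1.600000:
  k1 = f(1.000000, 1.600000) = -3.746000
  k2 = f(1.290000, 0.513660) = -1.671091
  y ← 1.600000 + (0.29/2)·(-3.746000 + (-1.671091)) = 0.814522
y(1.29) ≈ 0.8145

0.8145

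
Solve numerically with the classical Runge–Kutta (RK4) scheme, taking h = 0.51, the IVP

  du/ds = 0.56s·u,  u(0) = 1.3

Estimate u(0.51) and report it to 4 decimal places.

1.3982

RK4: k1 = f(s_n, u_n); k2 = f(s_n + h/2, u_n + (h/2)·k1); k3 = f(s_n + h/2, u_n + (h/2)·k2); k4 = f(s_n + h, u_n + h·k3); u_{n+1} = u_n + (h/6)·(k1 + 2k2 + 2k3 + k4).
s=0.000000, u=1.300000:
  k1 = f(0.000000, 1.300000) = 0.000000
  k2 = f(0.255000, 1.300000) = 0.185640
  k3 = f(0.255000, 1.347338) = 0.192400
  k4 = f(0.510000, 1.398124) = 0.399304
  u ← 1.300000 + (0.51/6)·(k1 + 2k2 + 2k3 + k4) = 1.398208
u(0.51) ≈ 1.3982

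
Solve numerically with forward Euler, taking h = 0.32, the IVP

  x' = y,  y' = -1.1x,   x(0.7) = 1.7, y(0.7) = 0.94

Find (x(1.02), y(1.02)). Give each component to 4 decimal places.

2.0008, 0.3416

Euler on (x,y): x_{n+1} = x_n + h·x', y_{n+1} = y_n + h·y'.
0.700000: (1.700000, 0.940000); f=(0.940000, -1.870000) → (2.000800, 0.341600)
(x(1.02), y(1.02)) ≈ (2.0008, 0.3416)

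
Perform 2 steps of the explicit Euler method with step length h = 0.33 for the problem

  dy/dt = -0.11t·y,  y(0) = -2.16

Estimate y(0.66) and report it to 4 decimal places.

Euler: y_{n+1} = y_n + h·f(t_n, y_n).
t=0.000000, y=-2.160000: f=0.000000 → y ← -2.160000 + 0.33·0.000000 = -2.160000
t=0.330000, y=-2.160000: f=0.078408 → y ← -2.160000 + 0.33·0.078408 = -2.134125
y(0.66) ≈ -2.1341

-2.1341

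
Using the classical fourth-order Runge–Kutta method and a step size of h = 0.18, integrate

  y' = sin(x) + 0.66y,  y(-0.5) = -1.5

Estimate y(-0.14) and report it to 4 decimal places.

RK4: k1 = f(x_n, y_n); k2 = f(x_n + h/2, y_n + (h/2)·k1); k3 = f(x_n + h/2, y_n + (h/2)·k2); k4 = f(x_n + h, y_n + h·k3); y_{n+1} = y_n + (h/6)·(k1 + 2k2 + 2k3 + k4).
x=-0.500000, y=-1.500000:
  k1 = f(-0.500000, -1.500000) = -1.469426
  k2 = f(-0.410000, -1.632248) = -1.475893
  k3 = f(-0.410000, -1.632830) = -1.476277
  k4 = f(-0.320000, -1.765730) = -1.479948
  y ← -1.500000 + (0.18/6)·(k1 + 2k2 + 2k3 + k4) = -1.765611
x=-0.320000, y=-1.765611:
  k1 = f(-0.320000, -1.765611) = -1.479870
  k2 = f(-0.230000, -1.898800) = -1.481185
  k3 = f(-0.230000, -1.898918) = -1.481263
  k4 = f(-0.140000, -2.032239) = -1.480821
  y ← -1.765611 + (0.18/6)·(k1 + 2k2 + 2k3 + k4) = -2.032179
y(-0.14) ≈ -2.0322

-2.0322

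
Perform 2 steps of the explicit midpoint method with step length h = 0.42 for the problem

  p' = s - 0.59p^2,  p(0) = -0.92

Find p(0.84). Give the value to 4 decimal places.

-1.1561

Midpoint: k1 = f(s_n, p_n); k2 = f(s_n + h/2, p_n + (h/2)·k1); p_{n+1} = p_n + h·k2.
s=0.000000, p=-0.920000:
  k1 = f(0.000000, -0.920000) = -0.499376
  k2 = f(0.210000, -1.024869) = -0.409710
  p ← -0.920000 + 0.42·(-0.409710) = -1.092078
s=0.420000, p=-1.092078:
  k1 = f(0.420000, -1.092078) = -0.283655
  k2 = f(0.630000, -1.151646) = -0.152510
  p ← -1.092078 + 0.42·(-0.152510) = -1.156132
p(0.84) ≈ -1.1561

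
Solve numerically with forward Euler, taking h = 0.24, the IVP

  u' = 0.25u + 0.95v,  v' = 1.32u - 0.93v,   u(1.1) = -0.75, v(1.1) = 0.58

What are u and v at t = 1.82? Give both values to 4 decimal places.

Euler on (u,v): u_{n+1} = u_n + h·u', v_{n+1} = v_n + h·v'.
1.100000: (-0.750000, 0.580000); f=(0.363500, -1.529400) → (-0.662760, 0.212944)
1.340000: (-0.662760, 0.212944); f=(0.036607, -1.072881) → (-0.653974, -0.044547)
1.580000: (-0.653974, -0.044547); f=(-0.205814, -0.821817) → (-0.703370, -0.241784)
(u(1.82), v(1.82)) ≈ (-0.7034, -0.2418)

-0.7034, -0.2418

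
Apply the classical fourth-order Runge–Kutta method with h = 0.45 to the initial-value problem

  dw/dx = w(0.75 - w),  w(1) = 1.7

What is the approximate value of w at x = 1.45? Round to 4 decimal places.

RK4: k1 = f(x_n, w_n); k2 = f(x_n + h/2, w_n + (h/2)·k1); k3 = f(x_n + h/2, w_n + (h/2)·k2); k4 = f(x_n + h, w_n + h·k3); w_{n+1} = w_n + (h/6)·(k1 + 2k2 + 2k3 + k4).
x=1.000000, w=1.700000:
  k1 = f(1.000000, 1.700000) = -1.615000
  k2 = f(1.225000, 1.336625) = -0.784098
  k3 = f(1.225000, 1.523578) = -1.178606
  k4 = f(1.450000, 1.169627) = -0.490807
  w ← 1.700000 + (0.45/6)·(k1 + 2k2 + 2k3 + k4) = 1.247659
w(1.45) ≈ 1.2477

1.2477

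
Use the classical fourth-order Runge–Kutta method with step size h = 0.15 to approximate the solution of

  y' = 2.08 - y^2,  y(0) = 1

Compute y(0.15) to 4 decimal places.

RK4: k1 = f(t_n, y_n); k2 = f(t_n + h/2, y_n + (h/2)·k1); k3 = f(t_n + h/2, y_n + (h/2)·k2); k4 = f(t_n + h, y_n + h·k3); y_{n+1} = y_n + (h/6)·(k1 + 2k2 + 2k3 + k4).
t=0.000000, y=1.000000:
  k1 = f(0.000000, 1.000000) = 1.080000
  k2 = f(0.075000, 1.081000) = 0.911439
  k3 = f(0.075000, 1.068358) = 0.938611
  k4 = f(0.150000, 1.140792) = 0.778594
  y ← 1.000000 + (0.15/6)·(k1 + 2k2 + 2k3 + k4) = 1.138967
y(0.15) ≈ 1.1390

1.1390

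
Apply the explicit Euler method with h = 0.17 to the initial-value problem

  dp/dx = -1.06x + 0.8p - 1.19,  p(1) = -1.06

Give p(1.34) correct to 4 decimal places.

Euler: p_{n+1} = p_n + h·f(x_n, p_n).
x=1.000000, p=-1.060000: f=-3.098000 → p ← -1.060000 + 0.17·(-3.098000) = -1.586660
x=1.170000, p=-1.586660: f=-3.699528 → p ← -1.586660 + 0.17·(-3.699528) = -2.215580
p(1.34) ≈ -2.2156

-2.2156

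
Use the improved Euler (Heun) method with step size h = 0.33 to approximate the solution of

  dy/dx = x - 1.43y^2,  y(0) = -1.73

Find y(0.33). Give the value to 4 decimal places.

-4.7116

Heun: k1 = f(x_n, y_n); k2 = f(x_n + h, y_n + h·k1); y_{n+1} = y_n + (h/2)·(k1 + k2).
x=0.000000, y=-1.730000:
  k1 = f(0.000000, -1.730000) = -4.279847
  k2 = f(0.330000, -3.142350) = -13.790335
  y ← -1.730000 + (0.33/2)·(-4.279847 + (-13.790335)) = -4.711580
y(0.33) ≈ -4.7116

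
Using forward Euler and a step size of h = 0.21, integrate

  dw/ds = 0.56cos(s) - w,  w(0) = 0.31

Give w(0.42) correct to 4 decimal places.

0.4014

Euler: w_{n+1} = w_n + h·f(s_n, w_n).
s=0.000000, w=0.310000: f=0.250000 → w ← 0.310000 + 0.21·0.250000 = 0.362500
s=0.210000, w=0.362500: f=0.185197 → w ← 0.362500 + 0.21·0.185197 = 0.401391
w(0.42) ≈ 0.4014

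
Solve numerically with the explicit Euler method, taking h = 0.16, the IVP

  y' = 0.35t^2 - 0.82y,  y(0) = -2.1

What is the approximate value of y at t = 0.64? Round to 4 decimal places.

Euler: y_{n+1} = y_n + h·f(t_n, y_n).
t=0.000000, y=-2.100000: f=1.722000 → y ← -2.100000 + 0.16·1.722000 = -1.824480
t=0.160000, y=-1.824480: f=1.505034 → y ← -1.824480 + 0.16·1.505034 = -1.583675
t=0.320000, y=-1.583675: f=1.334453 → y ← -1.583675 + 0.16·1.334453 = -1.370162
t=0.480000, y=-1.370162: f=1.204173 → y ← -1.370162 + 0.16·1.204173 = -1.177494
y(0.64) ≈ -1.1775

-1.1775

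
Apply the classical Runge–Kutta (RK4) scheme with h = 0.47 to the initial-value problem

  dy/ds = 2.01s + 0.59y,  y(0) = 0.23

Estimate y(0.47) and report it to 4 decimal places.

RK4: k1 = f(s_n, y_n); k2 = f(s_n + h/2, y_n + (h/2)·k1); k3 = f(s_n + h/2, y_n + (h/2)·k2); k4 = f(s_n + h, y_n + h·k3); y_{n+1} = y_n + (h/6)·(k1 + 2k2 + 2k3 + k4).
s=0.000000, y=0.230000:
  k1 = f(0.000000, 0.230000) = 0.135700
  k2 = f(0.235000, 0.261889) = 0.626865
  k3 = f(0.235000, 0.377313) = 0.694965
  k4 = f(0.470000, 0.556633) = 1.273114
  y ← 0.230000 + (0.47/6)·(k1 + 2k2 + 2k3 + k4) = 0.547444
y(0.47) ≈ 0.5474

0.5474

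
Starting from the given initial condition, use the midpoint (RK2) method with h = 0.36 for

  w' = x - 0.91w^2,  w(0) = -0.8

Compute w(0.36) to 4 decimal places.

Midpoint: k1 = f(x_n, w_n); k2 = f(x_n + h/2, w_n + (h/2)·k1); w_{n+1} = w_n + h·k2.
x=0.000000, w=-0.800000:
  k1 = f(0.000000, -0.800000) = -0.582400
  k2 = f(0.180000, -0.904832) = -0.565036
  w ← -0.800000 + 0.36·(-0.565036) = -1.003413
w(0.36) ≈ -1.0034

-1.0034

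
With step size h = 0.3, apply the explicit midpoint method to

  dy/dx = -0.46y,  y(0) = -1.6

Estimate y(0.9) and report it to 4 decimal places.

Midpoint: k1 = f(x_n, y_n); k2 = f(x_n + h/2, y_n + (h/2)·k1); y_{n+1} = y_n + h·k2.
x=0.000000, y=-1.600000:
  k1 = f(0.000000, -1.600000) = 0.736000
  k2 = f(0.150000, -1.489600) = 0.685216
  y ← -1.600000 + 0.3·0.685216 = -1.394435
x=0.300000, y=-1.394435:
  k1 = f(0.300000, -1.394435) = 0.641440
  k2 = f(0.450000, -1.298219) = 0.597181
  y ← -1.394435 + 0.3·0.597181 = -1.215281
x=0.600000, y=-1.215281:
  k1 = f(0.600000, -1.215281) = 0.559029
  k2 = f(0.750000, -1.131427) = 0.520456
  y ← -1.215281 + 0.3·0.520456 = -1.059144
y(0.9) ≈ -1.0591

-1.0591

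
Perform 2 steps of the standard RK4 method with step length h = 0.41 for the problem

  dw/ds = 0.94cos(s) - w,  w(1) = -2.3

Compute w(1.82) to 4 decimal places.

RK4: k1 = f(s_n, w_n); k2 = f(s_n + h/2, w_n + (h/2)·k1); k3 = f(s_n + h/2, w_n + (h/2)·k2); k4 = f(s_n + h, w_n + h·k3); w_{n+1} = w_n + (h/6)·(k1 + 2k2 + 2k3 + k4).
s=1.000000, w=-2.300000:
  k1 = f(1.000000, -2.300000) = 2.807884
  k2 = f(1.205000, -1.724384) = 2.060615
  k3 = f(1.205000, -1.877574) = 2.213805
  k4 = f(1.410000, -1.392340) = 1.542838
  w ← -2.300000 + (0.41/6)·(k1 + 2k2 + 2k3 + k4) = -1.418530
s=1.410000, w=-1.418530:
  k1 = f(1.410000, -1.418530) = 1.569028
  k2 = f(1.615000, -1.096879) = 1.055341
  k3 = f(1.615000, -1.202185) = 1.160647
  k4 = f(1.820000, -0.942665) = 0.710830
  w ← -1.418530 + (0.41/6)·(k1 + 2k2 + 2k3 + k4) = -0.959888
w(1.82) ≈ -0.9599

-0.9599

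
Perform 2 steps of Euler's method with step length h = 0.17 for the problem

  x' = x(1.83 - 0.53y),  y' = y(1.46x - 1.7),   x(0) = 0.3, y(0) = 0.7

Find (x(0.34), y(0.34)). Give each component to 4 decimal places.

0.4723, 0.4420

Euler on (x,y): x_{n+1} = x_n + h·x', y_{n+1} = y_n + h·y'.
0.000000: (0.300000, 0.700000); f=(0.437700, -0.883400) → (0.374409, 0.549822)
0.170000: (0.374409, 0.549822); f=(0.576064, -0.634144) → (0.472340, 0.442017)
(x(0.34), y(0.34)) ≈ (0.4723, 0.4420)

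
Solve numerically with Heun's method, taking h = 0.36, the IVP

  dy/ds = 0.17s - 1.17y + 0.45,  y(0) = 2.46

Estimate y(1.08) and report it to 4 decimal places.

1.0715

Heun: k1 = f(s_n, y_n); k2 = f(s_n + h, y_n + h·k1); y_{n+1} = y_n + (h/2)·(k1 + k2).
s=0.000000, y=2.460000:
  k1 = f(0.000000, 2.460000) = -2.428200
  k2 = f(0.360000, 1.585848) = -1.344242
  y ← 2.460000 + (0.36/2)·(-2.428200 + (-1.344242)) = 1.780960
s=0.360000, y=1.780960:
  k1 = f(0.360000, 1.780960) = -1.572524
  k2 = f(0.720000, 1.214852) = -0.848977
  y ← 1.780960 + (0.36/2)·(-1.572524 + (-0.848977)) = 1.345090
s=0.720000, y=1.345090:
  k1 = f(0.720000, 1.345090) = -1.001356
  k2 = f(1.080000, 0.984602) = -0.518385
  y ← 1.345090 + (0.36/2)·(-1.001356 + (-0.518385)) = 1.071537
y(1.08) ≈ 1.0715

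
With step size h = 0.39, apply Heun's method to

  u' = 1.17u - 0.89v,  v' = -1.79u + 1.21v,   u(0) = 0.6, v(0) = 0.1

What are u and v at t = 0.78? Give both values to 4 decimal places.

Heun on (u,v): k1 = f(t_n, state_n); k2 = f(t_n + h, state_n + h·k1); state_{n+1} = state_n + (h/2)·(k1 + k2).
0.000000: (0.600000, 0.100000)
  k1 = (0.613000, -0.953000)
  predictor → (0.839070, -0.271670)
  k2 = (1.223498, -1.830656)
  → (0.958117, -0.442813)
0.390000: (0.958117, -0.442813)
  k1 = (1.515101, -2.250833)
  predictor → (1.549006, -1.320638)
  k2 = (2.987705, -4.370693)
  → (1.836164, -1.734011)
(u(0.78), v(0.78)) ≈ (1.8362, -1.7340)

1.8362, -1.7340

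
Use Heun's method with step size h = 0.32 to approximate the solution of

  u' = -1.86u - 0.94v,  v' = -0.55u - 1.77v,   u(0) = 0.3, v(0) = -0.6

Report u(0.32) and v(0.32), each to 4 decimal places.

Heun on (u,v): k1 = f(t_n, state_n); k2 = f(t_n + h, state_n + h·k1); state_{n+1} = state_n + (h/2)·(k1 + k2).
0.000000: (0.300000, -0.600000)
  k1 = (0.006000, 0.897000)
  predictor → (0.301920, -0.312960)
  k2 = (-0.267389, 0.387883)
  → (0.258178, -0.394419)
(u(0.32), v(0.32)) ≈ (0.2582, -0.3944)

0.2582, -0.3944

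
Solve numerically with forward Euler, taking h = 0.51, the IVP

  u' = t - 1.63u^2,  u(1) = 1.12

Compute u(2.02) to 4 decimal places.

1.0707

Euler: u_{n+1} = u_n + h·f(t_n, u_n).
t=1.000000, u=1.120000: f=-1.044672 → u ← 1.120000 + 0.51·(-1.044672) = 0.587217
t=1.510000, u=0.587217: f=0.947937 → u ← 0.587217 + 0.51·0.947937 = 1.070665
u(2.02) ≈ 1.0707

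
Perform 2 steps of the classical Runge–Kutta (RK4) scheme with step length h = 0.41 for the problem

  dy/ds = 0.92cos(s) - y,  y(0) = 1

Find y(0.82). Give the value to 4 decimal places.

RK4: k1 = f(s_n, y_n); k2 = f(s_n + h/2, y_n + (h/2)·k1); k3 = f(s_n + h/2, y_n + (h/2)·k2); k4 = f(s_n + h, y_n + h·k3); y_{n+1} = y_n + (h/6)·(k1 + 2k2 + 2k3 + k4).
s=0.000000, y=1.000000:
  k1 = f(0.000000, 1.000000) = -0.080000
  k2 = f(0.205000, 0.983600) = -0.082864
  k3 = f(0.205000, 0.983013) = -0.082277
  k4 = f(0.410000, 0.966267) = -0.122515
  y ← 1.000000 + (0.41/6)·(k1 + 2k2 + 2k3 + k4) = 0.963592
s=0.410000, y=0.963592:
  k1 = f(0.410000, 0.963592) = -0.119841
  k2 = f(0.615000, 0.939025) = -0.187593
  k3 = f(0.615000, 0.925136) = -0.173704
  k4 = f(0.820000, 0.892374) = -0.264730
  y ← 0.963592 + (0.41/6)·(k1 + 2k2 + 2k3 + k4) = 0.887936
y(0.82) ≈ 0.8879

0.8879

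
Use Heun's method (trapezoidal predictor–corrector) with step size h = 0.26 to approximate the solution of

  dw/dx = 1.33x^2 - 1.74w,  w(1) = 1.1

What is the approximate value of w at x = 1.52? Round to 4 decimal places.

Heun: k1 = f(x_n, w_n); k2 = f(x_n + h, w_n + h·k1); w_{n+1} = w_n + (h/2)·(k1 + k2).
x=1.000000, w=1.100000:
  k1 = f(1.000000, 1.100000) = -0.584000
  k2 = f(1.260000, 0.948160) = 0.461710
  w ← 1.100000 + (0.26/2)·(-0.584000 + 0.461710) = 1.084102
x=1.260000, w=1.084102:
  k1 = f(1.260000, 1.084102) = 0.225170
  k2 = f(1.520000, 1.142646) = 1.084627
  w ← 1.084102 + (0.26/2)·(0.225170 + 1.084627) = 1.254376
w(1.52) ≈ 1.2544

1.2544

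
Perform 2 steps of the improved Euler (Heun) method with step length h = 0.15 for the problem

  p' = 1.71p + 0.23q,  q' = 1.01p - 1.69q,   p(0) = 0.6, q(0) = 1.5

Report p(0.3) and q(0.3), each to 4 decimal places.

1.1122, 1.1121

Heun on (p,q): k1 = f(t_n, state_n); k2 = f(t_n + h, state_n + h·k1); state_{n+1} = state_n + (h/2)·(k1 + k2).
0.000000: (0.600000, 1.500000)
  k1 = (1.371000, -1.929000)
  predictor → (0.805650, 1.210650)
  k2 = (1.656111, -1.232292)
  → (0.827033, 1.262903)
0.150000: (0.827033, 1.262903)
  k1 = (1.704695, -1.299003)
  predictor → (1.082738, 1.068053)
  k2 = (2.097133, -0.711444)
  → (1.112170, 1.112120)
(p(0.3), q(0.3)) ≈ (1.1122, 1.1121)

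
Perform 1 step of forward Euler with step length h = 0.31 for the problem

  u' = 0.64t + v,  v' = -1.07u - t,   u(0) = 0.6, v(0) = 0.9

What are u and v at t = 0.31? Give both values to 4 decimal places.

0.8790, 0.7010

Euler on (u,v): u_{n+1} = u_n + h·u', v_{n+1} = v_n + h·v'.
0.000000: (0.600000, 0.900000); f=(0.900000, -0.642000) → (0.879000, 0.700980)
(u(0.31), v(0.31)) ≈ (0.8790, 0.7010)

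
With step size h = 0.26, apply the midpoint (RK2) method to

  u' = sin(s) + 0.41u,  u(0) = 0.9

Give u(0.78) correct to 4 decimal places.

Midpoint: k1 = f(s_n, u_n); k2 = f(s_n + h/2, u_n + (h/2)·k1); u_{n+1} = u_n + h·k2.
s=0.000000, u=0.900000:
  k1 = f(0.000000, 0.900000) = 0.369000
  k2 = f(0.130000, 0.947970) = 0.518302
  u ← 0.900000 + 0.26·0.518302 = 1.034758
s=0.260000, u=1.034758:
  k1 = f(0.260000, 1.034758) = 0.681332
  k2 = f(0.390000, 1.123332) = 0.840754
  u ← 1.034758 + 0.26·0.840754 = 1.253355
s=0.520000, u=1.253355:
  k1 = f(0.520000, 1.253355) = 1.010756
  k2 = f(0.650000, 1.384753) = 1.172935
  u ← 1.253355 + 0.26·1.172935 = 1.558318
u(0.78) ≈ 1.5583

1.5583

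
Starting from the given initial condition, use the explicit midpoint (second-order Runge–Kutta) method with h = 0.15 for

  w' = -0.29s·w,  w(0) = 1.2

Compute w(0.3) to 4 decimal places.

Midpoint: k1 = f(s_n, w_n); k2 = f(s_n + h/2, w_n + (h/2)·k1); w_{n+1} = w_n + h·k2.
s=0.000000, w=1.200000:
  k1 = f(0.000000, 1.200000) = 0.000000
  k2 = f(0.075000, 1.200000) = -0.026100
  w ← 1.200000 + 0.15·(-0.026100) = 1.196085
s=0.150000, w=1.196085:
  k1 = f(0.150000, 1.196085) = -0.052030
  k2 = f(0.225000, 1.192183) = -0.077790
  w ← 1.196085 + 0.15·(-0.077790) = 1.184417
w(0.3) ≈ 1.1844

1.1844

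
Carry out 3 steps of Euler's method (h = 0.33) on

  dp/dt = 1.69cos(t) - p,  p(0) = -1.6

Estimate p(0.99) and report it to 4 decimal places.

0.5632

Euler: p_{n+1} = p_n + h·f(t_n, p_n).
t=0.000000, p=-1.600000: f=3.290000 → p ← -1.600000 + 0.33·3.290000 = -0.514300
t=0.330000, p=-0.514300: f=2.113112 → p ← -0.514300 + 0.33·2.113112 = 0.183027
t=0.660000, p=0.183027: f=1.152060 → p ← 0.183027 + 0.33·1.152060 = 0.563207
p(0.99) ≈ 0.5632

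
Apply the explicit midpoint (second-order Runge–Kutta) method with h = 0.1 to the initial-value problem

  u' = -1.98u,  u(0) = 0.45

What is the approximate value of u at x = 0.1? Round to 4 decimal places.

0.3697

Midpoint: k1 = f(x_n, u_n); k2 = f(x_n + h/2, u_n + (h/2)·k1); u_{n+1} = u_n + h·k2.
x=0.000000, u=0.450000:
  k1 = f(0.000000, 0.450000) = -0.891000
  k2 = f(0.050000, 0.405450) = -0.802791
  u ← 0.450000 + 0.1·(-0.802791) = 0.369721
u(0.1) ≈ 0.3697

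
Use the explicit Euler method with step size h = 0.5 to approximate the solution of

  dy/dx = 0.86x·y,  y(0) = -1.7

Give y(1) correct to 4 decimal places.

-2.0655

Euler: y_{n+1} = y_n + h·f(x_n, y_n).
x=0.000000, y=-1.700000: f=0.000000 → y ← -1.700000 + 0.5·0.000000 = -1.700000
x=0.500000, y=-1.700000: f=-0.731000 → y ← -1.700000 + 0.5·(-0.731000) = -2.065500
y(1) ≈ -2.0655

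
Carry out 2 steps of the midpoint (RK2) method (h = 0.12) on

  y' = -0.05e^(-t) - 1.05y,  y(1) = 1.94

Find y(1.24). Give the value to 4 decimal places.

1.5055

Midpoint: k1 = f(t_n, y_n); k2 = f(t_n + h/2, y_n + (h/2)·k1); y_{n+1} = y_n + h·k2.
t=1.000000, y=1.940000:
  k1 = f(1.000000, 1.940000) = -2.055394
  k2 = f(1.060000, 1.816676) = -1.924833
  y ← 1.940000 + 0.12·(-1.924833) = 1.709020
t=1.120000, y=1.709020:
  k1 = f(1.120000, 1.709020) = -1.810785
  k2 = f(1.180000, 1.600373) = -1.695756
  y ← 1.709020 + 0.12·(-1.695756) = 1.505529
y(1.24) ≈ 1.5055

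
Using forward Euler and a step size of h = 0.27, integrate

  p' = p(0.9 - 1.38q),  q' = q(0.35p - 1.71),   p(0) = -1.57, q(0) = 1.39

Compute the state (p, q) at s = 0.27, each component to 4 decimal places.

-1.1384, 0.5420

Euler on (p,q): p_{n+1} = p_n + h·p', q_{n+1} = q_n + h·q'.
0.000000: (-1.570000, 1.390000); f=(1.598574, -3.140705) → (-1.138385, 0.542010)
(p(0.27), q(0.27)) ≈ (-1.1384, 0.5420)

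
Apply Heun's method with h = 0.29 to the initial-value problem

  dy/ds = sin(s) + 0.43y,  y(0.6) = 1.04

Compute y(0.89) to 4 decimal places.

Heun: k1 = f(s_n, y_n); k2 = f(s_n + h, y_n + h·k1); y_{n+1} = y_n + (h/2)·(k1 + k2).
s=0.600000, y=1.040000:
  k1 = f(0.600000, 1.040000) = 1.011842
  k2 = f(0.890000, 1.333434) = 1.350449
  y ← 1.040000 + (0.29/2)·(1.011842 + 1.350449) = 1.382532
y(0.89) ≈ 1.3825

1.3825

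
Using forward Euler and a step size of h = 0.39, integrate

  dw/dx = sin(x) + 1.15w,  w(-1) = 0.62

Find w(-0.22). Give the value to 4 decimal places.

Euler: w_{n+1} = w_n + h·f(x_n, w_n).
x=-1.000000, w=0.620000: f=-0.128471 → w ← 0.620000 + 0.39·(-0.128471) = 0.569896
x=-0.610000, w=0.569896: f=0.082513 → w ← 0.569896 + 0.39·0.082513 = 0.602077
w(-0.22) ≈ 0.6021

0.6021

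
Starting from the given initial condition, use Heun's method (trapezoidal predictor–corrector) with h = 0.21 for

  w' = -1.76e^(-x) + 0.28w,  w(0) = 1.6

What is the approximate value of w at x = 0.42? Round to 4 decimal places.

1.1532

Heun: k1 = f(x_n, w_n); k2 = f(x_n + h, w_n + h·k1); w_{n+1} = w_n + (h/2)·(k1 + k2).
x=0.000000, w=1.600000:
  k1 = f(0.000000, 1.600000) = -1.312000
  k2 = f(0.210000, 1.324480) = -1.055774
  w ← 1.600000 + (0.21/2)·(-1.312000 + (-1.055774)) = 1.351384
x=0.210000, w=1.351384:
  k1 = f(0.210000, 1.351384) = -1.048241
  k2 = f(0.420000, 1.131253) = -0.839652
  w ← 1.351384 + (0.21/2)·(-1.048241 + (-0.839652)) = 1.153155
w(0.42) ≈ 1.1532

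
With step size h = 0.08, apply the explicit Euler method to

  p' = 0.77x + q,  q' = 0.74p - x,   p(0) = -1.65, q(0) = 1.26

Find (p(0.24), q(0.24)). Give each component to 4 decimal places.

Euler on (p,q): p_{n+1} = p_n + h·p', q_{n+1} = q_n + h·q'.
0.000000: (-1.650000, 1.260000); f=(1.260000, -1.221000) → (-1.549200, 1.162320)
0.080000: (-1.549200, 1.162320); f=(1.223920, -1.226408) → (-1.451286, 1.064207)
0.160000: (-1.451286, 1.064207); f=(1.187407, -1.233952) → (-1.356294, 0.965491)
(p(0.24), q(0.24)) ≈ (-1.3563, 0.9655)

-1.3563, 0.9655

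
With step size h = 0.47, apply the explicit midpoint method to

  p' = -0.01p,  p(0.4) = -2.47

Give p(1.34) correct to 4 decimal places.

Midpoint: k1 = f(t_n, p_n); k2 = f(t_n + h/2, p_n + (h/2)·k1); p_{n+1} = p_n + h·k2.
t=0.400000, p=-2.470000:
  k1 = f(0.400000, -2.470000) = 0.024700
  k2 = f(0.635000, -2.464196) = 0.024642
  p ← -2.470000 + 0.47·0.024642 = -2.458418
t=0.870000, p=-2.458418:
  k1 = f(0.870000, -2.458418) = 0.024584
  k2 = f(1.105000, -2.452641) = 0.024526
  p ← -2.458418 + 0.47·0.024526 = -2.446891
p(1.34) ≈ -2.4469

-2.4469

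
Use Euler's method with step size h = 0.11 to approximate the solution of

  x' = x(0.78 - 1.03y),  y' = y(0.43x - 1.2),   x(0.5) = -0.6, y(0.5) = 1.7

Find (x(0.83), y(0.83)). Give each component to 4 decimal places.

-0.4702, 1.0158

Euler on (x,y): x_{n+1} = x_n + h·x', y_{n+1} = y_n + h·y'.
0.500000: (-0.600000, 1.700000); f=(0.582600, -2.478600) → (-0.535914, 1.427354)
0.610000: (-0.535914, 1.427354); f=(0.369874, -2.041749) → (-0.495228, 1.202762)
0.720000: (-0.495228, 1.202762); f=(0.227233, -1.699440) → (-0.470232, 1.015823)
(x(0.83), y(0.83)) ≈ (-0.4702, 1.0158)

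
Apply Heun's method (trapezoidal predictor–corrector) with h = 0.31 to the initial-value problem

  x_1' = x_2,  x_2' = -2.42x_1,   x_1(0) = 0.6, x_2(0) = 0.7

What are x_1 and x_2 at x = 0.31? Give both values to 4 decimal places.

0.7472, 0.1685

Heun on (x_1,x_2): k1 = f(x_n, state_n); k2 = f(x_n + h, state_n + h·k1); state_{n+1} = state_n + (h/2)·(k1 + k2).
0.000000: (0.600000, 0.700000)
  k1 = (0.700000, -1.452000)
  predictor → (0.817000, 0.249880)
  k2 = (0.249880, -1.977140)
  → (0.747231, 0.168483)
(x_1(0.31), x_2(0.31)) ≈ (0.7472, 0.1685)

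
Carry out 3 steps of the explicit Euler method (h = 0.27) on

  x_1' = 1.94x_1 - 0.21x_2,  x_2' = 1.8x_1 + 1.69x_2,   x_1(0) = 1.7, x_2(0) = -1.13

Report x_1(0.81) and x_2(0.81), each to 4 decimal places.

Euler on (x_1,x_2): x_1_{n+1} = x_1_n + h·x_1', x_2_{n+1} = x_2_n + h·x_2'.
0.000000: (1.700000, -1.130000); f=(3.535300, 1.150300) → (2.654531, -0.819419)
0.270000: (2.654531, -0.819419); f=(5.321868, 3.393338) → (4.091435, 0.096782)
0.540000: (4.091435, 0.096782); f=(7.917060, 7.528146) → (6.229042, 2.129381)
(x_1(0.81), x_2(0.81)) ≈ (6.2290, 2.1294)

6.2290, 2.1294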